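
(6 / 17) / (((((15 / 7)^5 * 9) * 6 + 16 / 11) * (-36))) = -184877 / 46036441524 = -0.00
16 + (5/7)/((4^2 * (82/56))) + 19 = 35.03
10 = 10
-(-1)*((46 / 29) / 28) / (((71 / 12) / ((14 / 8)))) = 69 / 4118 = 0.02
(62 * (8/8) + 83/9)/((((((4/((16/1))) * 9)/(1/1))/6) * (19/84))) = 839.67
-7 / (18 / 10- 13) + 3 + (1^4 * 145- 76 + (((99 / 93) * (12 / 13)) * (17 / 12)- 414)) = -1096105 / 3224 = -339.98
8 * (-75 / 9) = -200 / 3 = -66.67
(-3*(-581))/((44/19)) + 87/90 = 497393/660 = 753.63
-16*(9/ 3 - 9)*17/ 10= 163.20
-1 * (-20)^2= -400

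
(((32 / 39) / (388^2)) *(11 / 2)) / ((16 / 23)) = 253 / 5871216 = 0.00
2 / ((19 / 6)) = 12 / 19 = 0.63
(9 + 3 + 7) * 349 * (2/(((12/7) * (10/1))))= 46417/60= 773.62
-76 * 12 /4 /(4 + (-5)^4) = -228 /629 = -0.36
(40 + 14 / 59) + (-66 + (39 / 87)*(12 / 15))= -217332 / 8555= -25.40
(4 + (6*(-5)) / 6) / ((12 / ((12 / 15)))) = -1 / 15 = -0.07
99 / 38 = 2.61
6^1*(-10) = -60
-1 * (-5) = 5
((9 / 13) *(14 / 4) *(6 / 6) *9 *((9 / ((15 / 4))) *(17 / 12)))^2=5497.65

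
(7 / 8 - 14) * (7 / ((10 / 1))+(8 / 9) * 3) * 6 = -2121 / 8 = -265.12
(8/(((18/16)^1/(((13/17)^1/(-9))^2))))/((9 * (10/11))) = 59488/9480645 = 0.01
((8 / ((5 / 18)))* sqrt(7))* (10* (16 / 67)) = 181.96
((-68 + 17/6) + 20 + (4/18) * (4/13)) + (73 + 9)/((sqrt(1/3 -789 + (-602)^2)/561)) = -10553/234 + 23001 * sqrt(3254538)/542423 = 31.40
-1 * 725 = -725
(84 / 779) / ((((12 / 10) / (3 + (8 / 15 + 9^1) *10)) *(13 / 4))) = 82600 / 30381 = 2.72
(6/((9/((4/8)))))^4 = 0.01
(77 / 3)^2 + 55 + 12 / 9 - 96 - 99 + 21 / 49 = 32794 / 63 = 520.54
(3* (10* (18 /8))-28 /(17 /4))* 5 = 304.56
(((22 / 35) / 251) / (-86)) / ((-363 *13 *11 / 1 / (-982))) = -982 / 1782625845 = -0.00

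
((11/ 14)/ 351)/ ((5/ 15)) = 0.01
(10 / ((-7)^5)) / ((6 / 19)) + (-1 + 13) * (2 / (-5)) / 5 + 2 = 1.04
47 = 47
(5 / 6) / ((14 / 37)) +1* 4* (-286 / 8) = -140.80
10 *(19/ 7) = 190/ 7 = 27.14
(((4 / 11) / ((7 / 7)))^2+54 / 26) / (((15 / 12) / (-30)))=-83400 / 1573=-53.02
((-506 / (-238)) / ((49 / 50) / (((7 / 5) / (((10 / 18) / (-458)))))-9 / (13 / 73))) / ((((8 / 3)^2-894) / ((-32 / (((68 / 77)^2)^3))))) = -139729251750361119 / 43668819153679858496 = -0.00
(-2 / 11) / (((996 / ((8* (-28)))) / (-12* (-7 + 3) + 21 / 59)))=106512 / 53867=1.98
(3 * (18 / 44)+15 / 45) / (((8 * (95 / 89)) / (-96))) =-18334 / 1045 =-17.54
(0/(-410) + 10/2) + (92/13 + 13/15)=2524/195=12.94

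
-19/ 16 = -1.19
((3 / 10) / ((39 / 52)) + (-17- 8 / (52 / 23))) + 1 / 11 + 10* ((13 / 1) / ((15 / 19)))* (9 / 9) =310208 / 2145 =144.62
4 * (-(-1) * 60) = 240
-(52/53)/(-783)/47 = 52/1950453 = 0.00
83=83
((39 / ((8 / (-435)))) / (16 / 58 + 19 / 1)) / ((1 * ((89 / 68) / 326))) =-104868495 / 3827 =-27402.27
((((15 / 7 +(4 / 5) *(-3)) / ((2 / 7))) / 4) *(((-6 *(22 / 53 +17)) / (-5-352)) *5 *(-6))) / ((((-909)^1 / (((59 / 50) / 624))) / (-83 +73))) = 0.00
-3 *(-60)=180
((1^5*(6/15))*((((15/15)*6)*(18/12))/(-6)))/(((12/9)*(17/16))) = -36/85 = -0.42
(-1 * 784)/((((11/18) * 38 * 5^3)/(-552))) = 3894912/26125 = 149.09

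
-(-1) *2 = 2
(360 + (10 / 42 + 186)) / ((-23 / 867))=-3315119 / 161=-20590.80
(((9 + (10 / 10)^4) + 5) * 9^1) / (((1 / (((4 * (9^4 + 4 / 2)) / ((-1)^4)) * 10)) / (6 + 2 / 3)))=236268000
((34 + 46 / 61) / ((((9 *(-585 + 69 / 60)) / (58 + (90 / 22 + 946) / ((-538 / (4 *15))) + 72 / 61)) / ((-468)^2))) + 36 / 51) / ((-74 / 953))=-70574154134045576754 / 80869835711687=-872688.23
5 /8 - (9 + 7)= -123 /8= -15.38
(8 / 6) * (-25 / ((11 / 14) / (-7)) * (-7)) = -68600 / 33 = -2078.79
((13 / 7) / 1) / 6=0.31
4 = 4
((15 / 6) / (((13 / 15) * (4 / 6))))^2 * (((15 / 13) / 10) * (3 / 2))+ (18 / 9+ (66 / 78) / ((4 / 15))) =1183001 / 140608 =8.41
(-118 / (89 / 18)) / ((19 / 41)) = -87084 / 1691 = -51.50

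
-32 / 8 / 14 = -2 / 7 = -0.29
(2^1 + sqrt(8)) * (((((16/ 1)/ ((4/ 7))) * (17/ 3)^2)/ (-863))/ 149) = -16184 * sqrt(2)/ 1157283-16184/ 1157283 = -0.03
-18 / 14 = -9 / 7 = -1.29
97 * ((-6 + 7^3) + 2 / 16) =261609 / 8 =32701.12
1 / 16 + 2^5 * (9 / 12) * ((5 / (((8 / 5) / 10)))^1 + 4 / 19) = 229555 / 304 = 755.12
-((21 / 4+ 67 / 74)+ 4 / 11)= -10613 / 1628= -6.52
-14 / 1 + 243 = 229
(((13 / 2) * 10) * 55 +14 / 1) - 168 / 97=347965 / 97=3587.27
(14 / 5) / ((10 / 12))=3.36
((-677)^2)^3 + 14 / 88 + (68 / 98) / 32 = 830310939657851373895 / 8624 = 96279097826745289.18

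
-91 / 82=-1.11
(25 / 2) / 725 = 1 / 58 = 0.02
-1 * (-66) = 66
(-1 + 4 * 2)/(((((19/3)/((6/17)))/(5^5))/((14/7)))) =787500/323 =2438.08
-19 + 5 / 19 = -356 / 19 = -18.74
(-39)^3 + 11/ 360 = -21354829/ 360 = -59318.97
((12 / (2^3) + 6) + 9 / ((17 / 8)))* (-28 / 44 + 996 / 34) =2138241 / 6358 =336.31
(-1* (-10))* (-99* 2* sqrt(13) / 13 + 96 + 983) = 10790 - 1980* sqrt(13) / 13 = 10240.85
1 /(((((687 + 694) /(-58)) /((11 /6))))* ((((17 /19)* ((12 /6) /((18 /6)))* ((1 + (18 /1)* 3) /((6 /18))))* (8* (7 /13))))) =-0.00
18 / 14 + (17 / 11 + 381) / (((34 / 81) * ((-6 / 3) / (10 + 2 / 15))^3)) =-19395505209 / 163625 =-118536.32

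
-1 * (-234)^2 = -54756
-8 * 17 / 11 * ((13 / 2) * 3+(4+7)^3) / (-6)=91834 / 33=2782.85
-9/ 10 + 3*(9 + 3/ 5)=279/ 10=27.90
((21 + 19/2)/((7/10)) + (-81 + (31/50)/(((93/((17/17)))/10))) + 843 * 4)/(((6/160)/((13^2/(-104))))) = -9103562/63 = -144500.98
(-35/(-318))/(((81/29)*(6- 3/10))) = 5075/734103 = 0.01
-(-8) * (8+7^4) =19272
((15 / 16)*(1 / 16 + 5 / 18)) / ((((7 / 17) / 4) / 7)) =4165 / 192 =21.69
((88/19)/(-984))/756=-11/1766772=-0.00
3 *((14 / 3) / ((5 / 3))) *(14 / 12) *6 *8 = 2352 / 5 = 470.40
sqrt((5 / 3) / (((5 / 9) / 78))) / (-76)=-3*sqrt(26) / 76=-0.20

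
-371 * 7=-2597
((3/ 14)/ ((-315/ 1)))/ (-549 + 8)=1/ 795270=0.00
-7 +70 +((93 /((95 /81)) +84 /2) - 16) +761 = 88283 /95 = 929.29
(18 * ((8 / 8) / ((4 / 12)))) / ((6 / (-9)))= -81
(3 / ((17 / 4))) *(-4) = -48 / 17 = -2.82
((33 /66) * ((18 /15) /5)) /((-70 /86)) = -129 /875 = -0.15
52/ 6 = 26/ 3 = 8.67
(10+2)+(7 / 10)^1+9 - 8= 137 / 10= 13.70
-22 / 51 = -0.43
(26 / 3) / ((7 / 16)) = 416 / 21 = 19.81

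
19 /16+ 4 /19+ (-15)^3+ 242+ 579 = -775991 /304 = -2552.60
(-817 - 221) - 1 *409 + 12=-1435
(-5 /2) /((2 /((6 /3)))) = -5 /2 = -2.50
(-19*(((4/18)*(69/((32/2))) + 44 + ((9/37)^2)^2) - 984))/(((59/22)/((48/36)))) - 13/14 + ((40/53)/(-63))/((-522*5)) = 1709411478879211447/192728450586042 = 8869.53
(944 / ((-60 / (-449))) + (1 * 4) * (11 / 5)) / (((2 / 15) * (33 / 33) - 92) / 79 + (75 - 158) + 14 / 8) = -33526336 / 390637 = -85.82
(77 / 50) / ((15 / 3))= 77 / 250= 0.31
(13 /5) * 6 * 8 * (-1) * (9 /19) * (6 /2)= -16848 /95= -177.35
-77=-77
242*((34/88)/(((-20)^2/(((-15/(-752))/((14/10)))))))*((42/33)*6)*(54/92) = 4131/276736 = 0.01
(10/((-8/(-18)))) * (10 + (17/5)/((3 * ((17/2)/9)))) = 252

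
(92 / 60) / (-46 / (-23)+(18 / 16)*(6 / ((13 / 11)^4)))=2627612 / 9356925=0.28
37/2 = 18.50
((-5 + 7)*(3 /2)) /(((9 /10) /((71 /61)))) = 710 /183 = 3.88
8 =8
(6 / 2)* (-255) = -765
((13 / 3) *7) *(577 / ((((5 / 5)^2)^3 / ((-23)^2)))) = 27776203 / 3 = 9258734.33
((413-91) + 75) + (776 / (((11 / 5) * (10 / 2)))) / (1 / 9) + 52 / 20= 56898 / 55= 1034.51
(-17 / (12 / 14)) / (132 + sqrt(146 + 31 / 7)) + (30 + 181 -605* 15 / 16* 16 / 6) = -314778397 / 241830 + 119* sqrt(91) / 80610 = -1301.64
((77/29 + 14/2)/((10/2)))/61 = 56/1769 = 0.03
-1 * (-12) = 12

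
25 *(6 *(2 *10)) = 3000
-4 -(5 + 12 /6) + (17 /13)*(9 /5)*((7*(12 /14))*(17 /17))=203 /65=3.12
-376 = -376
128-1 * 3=125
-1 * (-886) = 886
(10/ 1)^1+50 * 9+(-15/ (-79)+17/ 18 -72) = 553349/ 1422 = 389.13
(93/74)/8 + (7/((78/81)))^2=5302425/100048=53.00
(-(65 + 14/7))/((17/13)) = -871/17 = -51.24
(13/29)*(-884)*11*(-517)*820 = 53591103280/29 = 1847969078.62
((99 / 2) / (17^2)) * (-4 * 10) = -1980 / 289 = -6.85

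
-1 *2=-2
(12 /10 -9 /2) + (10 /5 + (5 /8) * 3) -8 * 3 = -937 /40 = -23.42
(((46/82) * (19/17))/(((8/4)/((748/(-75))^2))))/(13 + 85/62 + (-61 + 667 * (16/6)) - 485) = 445858864/17831079375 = 0.03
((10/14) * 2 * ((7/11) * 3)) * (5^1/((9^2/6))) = 100/99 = 1.01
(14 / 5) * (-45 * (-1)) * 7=882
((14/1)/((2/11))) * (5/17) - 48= -431/17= -25.35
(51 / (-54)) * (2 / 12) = -17 / 108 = -0.16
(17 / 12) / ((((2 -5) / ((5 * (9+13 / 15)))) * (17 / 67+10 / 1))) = -42143 / 18549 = -2.27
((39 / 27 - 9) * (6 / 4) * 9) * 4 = -408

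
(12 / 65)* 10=24 / 13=1.85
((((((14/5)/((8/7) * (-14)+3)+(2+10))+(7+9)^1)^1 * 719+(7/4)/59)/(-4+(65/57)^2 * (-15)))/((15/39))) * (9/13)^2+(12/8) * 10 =-26501944588257/25383174700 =-1044.08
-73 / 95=-0.77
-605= -605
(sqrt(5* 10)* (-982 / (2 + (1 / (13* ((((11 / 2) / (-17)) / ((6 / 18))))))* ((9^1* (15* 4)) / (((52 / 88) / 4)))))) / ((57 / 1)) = 414895* sqrt(2) / 1385727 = 0.42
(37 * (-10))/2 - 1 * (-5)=-180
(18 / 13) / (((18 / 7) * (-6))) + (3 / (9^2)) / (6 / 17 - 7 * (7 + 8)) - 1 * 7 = -8854525 / 1248858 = -7.09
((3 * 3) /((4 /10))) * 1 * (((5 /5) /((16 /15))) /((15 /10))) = 225 /16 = 14.06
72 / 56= 9 / 7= 1.29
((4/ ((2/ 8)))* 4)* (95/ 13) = 6080/ 13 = 467.69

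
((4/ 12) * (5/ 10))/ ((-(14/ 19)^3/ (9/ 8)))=-0.47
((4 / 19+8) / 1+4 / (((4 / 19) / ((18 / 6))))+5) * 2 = 2668 / 19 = 140.42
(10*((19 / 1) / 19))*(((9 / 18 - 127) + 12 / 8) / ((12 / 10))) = -1041.67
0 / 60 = 0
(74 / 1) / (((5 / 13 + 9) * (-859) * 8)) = -481 / 419192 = -0.00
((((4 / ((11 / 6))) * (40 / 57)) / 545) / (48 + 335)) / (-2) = -32 / 8725123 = -0.00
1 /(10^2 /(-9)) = -9 /100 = -0.09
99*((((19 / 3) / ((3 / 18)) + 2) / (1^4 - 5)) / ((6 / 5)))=-825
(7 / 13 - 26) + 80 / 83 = -26433 / 1079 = -24.50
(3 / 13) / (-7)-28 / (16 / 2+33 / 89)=-229007 / 67795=-3.38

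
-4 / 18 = -2 / 9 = -0.22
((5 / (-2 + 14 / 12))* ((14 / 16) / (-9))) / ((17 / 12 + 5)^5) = 20736 / 386683451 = 0.00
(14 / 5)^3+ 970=123994 / 125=991.95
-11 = -11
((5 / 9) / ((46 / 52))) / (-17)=-130 / 3519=-0.04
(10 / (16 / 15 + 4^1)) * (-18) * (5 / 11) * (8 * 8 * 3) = -648000 / 209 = -3100.48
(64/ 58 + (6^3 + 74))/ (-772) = -4221/ 11194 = -0.38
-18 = -18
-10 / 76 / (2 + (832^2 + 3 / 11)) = -55 / 289350582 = -0.00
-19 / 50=-0.38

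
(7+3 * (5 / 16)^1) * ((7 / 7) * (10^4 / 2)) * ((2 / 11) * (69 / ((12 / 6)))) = 5476875 / 22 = 248948.86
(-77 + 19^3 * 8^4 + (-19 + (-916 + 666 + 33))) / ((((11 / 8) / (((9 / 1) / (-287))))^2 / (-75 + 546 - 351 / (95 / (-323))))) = 1212016735640448 / 49833245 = 24321449.18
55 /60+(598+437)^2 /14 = 6427427 /84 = 76516.99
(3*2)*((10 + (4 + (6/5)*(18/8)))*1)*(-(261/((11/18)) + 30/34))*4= -160382124/935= -171531.68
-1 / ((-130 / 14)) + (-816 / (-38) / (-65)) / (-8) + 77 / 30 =20123 / 7410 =2.72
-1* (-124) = 124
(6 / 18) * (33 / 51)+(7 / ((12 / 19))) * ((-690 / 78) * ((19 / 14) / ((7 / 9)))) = -6343787 / 37128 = -170.86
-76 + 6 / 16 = -605 / 8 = -75.62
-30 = -30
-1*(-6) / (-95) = -6 / 95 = -0.06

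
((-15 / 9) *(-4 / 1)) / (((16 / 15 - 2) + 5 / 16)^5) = -5308416000000 / 73439775749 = -72.28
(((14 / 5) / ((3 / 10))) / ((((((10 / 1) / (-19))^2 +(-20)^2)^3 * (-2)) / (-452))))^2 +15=19202637214768065175860609680641 / 1280175814225549072265625000000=15.00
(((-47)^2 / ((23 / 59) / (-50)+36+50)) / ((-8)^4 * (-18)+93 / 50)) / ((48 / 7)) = -570198125 / 11221575610068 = -0.00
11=11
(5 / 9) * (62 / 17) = 310 / 153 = 2.03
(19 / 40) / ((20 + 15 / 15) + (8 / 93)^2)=164331 / 7267720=0.02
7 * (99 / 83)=693 / 83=8.35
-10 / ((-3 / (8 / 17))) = 80 / 51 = 1.57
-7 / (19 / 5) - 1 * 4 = -5.84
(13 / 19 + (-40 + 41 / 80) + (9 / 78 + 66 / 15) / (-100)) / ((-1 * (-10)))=-19191131 / 4940000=-3.88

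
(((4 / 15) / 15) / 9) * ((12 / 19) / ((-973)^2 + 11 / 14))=0.00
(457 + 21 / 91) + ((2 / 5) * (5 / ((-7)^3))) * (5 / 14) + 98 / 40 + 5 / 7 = 287404917 / 624260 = 460.39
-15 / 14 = -1.07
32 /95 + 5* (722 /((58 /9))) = 1544203 /2755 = 560.51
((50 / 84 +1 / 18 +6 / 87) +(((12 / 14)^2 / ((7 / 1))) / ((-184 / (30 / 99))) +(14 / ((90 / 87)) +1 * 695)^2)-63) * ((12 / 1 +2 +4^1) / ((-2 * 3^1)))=-94741573653673 / 62914775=-1505871.61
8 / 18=4 / 9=0.44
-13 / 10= -1.30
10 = 10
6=6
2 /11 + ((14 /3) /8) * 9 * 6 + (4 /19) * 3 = 13507 /418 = 32.31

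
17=17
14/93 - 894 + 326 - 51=-57553/93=-618.85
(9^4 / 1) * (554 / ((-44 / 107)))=-194461479 / 22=-8839158.14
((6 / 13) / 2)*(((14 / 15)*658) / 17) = 9212 / 1105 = 8.34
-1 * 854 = -854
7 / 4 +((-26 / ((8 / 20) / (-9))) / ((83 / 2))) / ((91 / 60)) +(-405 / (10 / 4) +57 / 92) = -4017883 / 26726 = -150.34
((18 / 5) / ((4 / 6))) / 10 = 27 / 50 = 0.54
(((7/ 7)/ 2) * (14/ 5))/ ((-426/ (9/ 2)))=-21/ 1420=-0.01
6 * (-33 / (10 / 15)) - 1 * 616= -913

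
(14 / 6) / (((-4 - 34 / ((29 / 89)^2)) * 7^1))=-841 / 818034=-0.00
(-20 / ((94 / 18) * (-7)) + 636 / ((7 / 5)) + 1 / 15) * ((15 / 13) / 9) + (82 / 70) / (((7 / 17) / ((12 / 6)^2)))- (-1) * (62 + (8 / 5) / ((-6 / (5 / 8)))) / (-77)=2042080489 / 29639610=68.90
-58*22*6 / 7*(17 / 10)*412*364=-1394188224 / 5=-278837644.80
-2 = -2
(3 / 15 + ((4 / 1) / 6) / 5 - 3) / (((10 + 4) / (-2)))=8 / 21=0.38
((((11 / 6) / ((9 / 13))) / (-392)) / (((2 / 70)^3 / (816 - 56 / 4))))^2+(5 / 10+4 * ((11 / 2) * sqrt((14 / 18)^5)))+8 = 1078 * sqrt(7) / 243+2517543169162201 / 46656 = 53959687279.45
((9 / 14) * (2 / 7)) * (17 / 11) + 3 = 1770 / 539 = 3.28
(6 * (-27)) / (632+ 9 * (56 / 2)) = -0.18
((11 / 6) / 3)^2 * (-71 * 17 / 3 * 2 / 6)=-146047 / 2916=-50.08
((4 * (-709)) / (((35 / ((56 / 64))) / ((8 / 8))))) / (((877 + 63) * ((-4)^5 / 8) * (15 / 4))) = 709 / 4512000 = 0.00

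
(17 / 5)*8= 27.20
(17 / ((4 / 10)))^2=7225 / 4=1806.25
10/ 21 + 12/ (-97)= 718/ 2037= 0.35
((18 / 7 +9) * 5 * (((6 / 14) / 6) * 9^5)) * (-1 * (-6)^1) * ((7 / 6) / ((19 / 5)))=119574225 / 266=449527.16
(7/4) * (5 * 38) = 332.50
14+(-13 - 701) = -700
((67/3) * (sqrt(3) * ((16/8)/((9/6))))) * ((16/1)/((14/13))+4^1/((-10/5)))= 2680 * sqrt(3)/7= 663.13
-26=-26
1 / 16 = 0.06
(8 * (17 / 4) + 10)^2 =1936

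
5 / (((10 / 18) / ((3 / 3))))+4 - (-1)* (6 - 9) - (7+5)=-2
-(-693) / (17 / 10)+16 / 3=412.98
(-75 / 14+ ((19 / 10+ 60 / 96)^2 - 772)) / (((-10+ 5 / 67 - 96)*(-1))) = -578544531 / 79486400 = -7.28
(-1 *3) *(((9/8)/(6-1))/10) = -27/400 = -0.07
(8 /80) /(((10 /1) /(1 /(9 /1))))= 1 /900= 0.00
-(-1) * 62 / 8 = 31 / 4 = 7.75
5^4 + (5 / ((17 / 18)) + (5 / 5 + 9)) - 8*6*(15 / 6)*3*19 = -105395 / 17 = -6199.71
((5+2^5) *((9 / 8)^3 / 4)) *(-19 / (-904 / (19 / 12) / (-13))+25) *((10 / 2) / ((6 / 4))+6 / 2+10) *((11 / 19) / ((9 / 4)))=47834541909 / 35176448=1359.85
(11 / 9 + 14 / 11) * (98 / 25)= 24206 / 2475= 9.78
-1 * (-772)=772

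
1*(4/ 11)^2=16/ 121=0.13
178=178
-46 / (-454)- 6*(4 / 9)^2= -6643 / 6129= -1.08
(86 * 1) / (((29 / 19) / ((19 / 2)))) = 15523 / 29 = 535.28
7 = 7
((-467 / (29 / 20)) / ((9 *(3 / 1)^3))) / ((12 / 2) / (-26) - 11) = 60710 / 514431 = 0.12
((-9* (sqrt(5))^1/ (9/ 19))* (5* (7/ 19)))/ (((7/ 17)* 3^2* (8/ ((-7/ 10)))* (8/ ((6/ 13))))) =119* sqrt(5)/ 2496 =0.11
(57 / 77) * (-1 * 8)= -456 / 77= -5.92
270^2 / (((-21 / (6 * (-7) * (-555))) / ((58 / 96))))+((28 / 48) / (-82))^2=-47336643971951 / 968256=-48888562.50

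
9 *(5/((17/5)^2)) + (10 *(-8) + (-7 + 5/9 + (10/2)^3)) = 110408/2601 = 42.45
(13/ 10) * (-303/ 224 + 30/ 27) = -6331/ 20160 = -0.31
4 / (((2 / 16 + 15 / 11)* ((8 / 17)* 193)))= 748 / 25283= 0.03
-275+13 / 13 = -274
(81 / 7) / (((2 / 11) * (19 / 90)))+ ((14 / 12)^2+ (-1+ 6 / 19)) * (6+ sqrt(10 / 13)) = 463 * sqrt(130) / 8892+ 243811 / 798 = 306.12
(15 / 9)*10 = 50 / 3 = 16.67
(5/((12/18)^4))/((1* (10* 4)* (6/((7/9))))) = 21/256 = 0.08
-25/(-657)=25/657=0.04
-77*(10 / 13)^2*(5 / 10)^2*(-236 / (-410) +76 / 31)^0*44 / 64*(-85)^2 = -152989375 / 2704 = -56578.91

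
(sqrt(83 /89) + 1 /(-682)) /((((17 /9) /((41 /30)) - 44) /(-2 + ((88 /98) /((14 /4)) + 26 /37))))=-406146 /11342720851 + 812292 * sqrt(7387) /2960416879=0.02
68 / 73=0.93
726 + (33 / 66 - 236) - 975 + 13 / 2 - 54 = -532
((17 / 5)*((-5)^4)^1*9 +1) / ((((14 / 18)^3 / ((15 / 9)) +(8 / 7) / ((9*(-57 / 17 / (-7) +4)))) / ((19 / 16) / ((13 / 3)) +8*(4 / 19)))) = 3686711359455 / 30579208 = 120562.68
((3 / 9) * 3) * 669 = 669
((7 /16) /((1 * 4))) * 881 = 6167 /64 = 96.36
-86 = -86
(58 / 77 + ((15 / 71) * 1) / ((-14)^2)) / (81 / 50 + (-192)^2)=2886725 / 141081041178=0.00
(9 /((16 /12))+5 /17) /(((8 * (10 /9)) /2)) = 4311 /2720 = 1.58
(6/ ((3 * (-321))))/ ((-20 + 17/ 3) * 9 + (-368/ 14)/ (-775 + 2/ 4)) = 21686/ 448879659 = 0.00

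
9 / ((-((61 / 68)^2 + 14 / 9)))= -374544 / 98225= -3.81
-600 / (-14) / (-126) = -50 / 147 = -0.34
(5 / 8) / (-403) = -5 / 3224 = -0.00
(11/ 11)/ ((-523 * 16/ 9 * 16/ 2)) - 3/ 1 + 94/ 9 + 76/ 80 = 25287691/ 3012480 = 8.39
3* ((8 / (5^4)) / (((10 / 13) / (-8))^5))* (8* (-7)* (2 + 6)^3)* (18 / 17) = 4709322722377728 / 33203125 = 141833719.64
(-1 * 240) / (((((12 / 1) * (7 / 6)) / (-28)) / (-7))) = -3360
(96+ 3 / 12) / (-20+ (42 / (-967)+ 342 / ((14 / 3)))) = 2606065 / 1441588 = 1.81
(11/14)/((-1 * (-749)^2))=-11/7854014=-0.00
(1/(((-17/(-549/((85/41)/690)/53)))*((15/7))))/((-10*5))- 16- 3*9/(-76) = -2551909249/145511500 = -17.54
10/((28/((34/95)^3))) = 19652/1200325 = 0.02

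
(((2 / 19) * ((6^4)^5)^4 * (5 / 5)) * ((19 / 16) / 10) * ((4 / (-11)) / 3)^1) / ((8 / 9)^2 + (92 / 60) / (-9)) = -1206156894160615118087169221703705138040928967760811766199615488 / 2761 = -436855086621012357148558200000000000000000000000000000000000.00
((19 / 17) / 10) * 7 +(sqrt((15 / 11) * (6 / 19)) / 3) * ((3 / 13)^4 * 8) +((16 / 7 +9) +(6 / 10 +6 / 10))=648 * sqrt(2090) / 5969249 +15789 / 1190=13.27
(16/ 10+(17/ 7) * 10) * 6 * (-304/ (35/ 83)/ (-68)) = 34290288/ 20825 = 1646.59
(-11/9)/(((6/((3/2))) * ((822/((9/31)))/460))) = -1265/25482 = -0.05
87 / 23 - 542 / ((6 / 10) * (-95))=17425 / 1311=13.29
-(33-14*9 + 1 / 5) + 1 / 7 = 92.94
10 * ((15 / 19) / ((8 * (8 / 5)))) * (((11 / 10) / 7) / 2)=825 / 17024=0.05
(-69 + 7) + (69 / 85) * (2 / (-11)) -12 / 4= -65.15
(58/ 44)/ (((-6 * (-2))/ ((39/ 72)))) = 0.06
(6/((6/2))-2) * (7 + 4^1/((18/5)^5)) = 0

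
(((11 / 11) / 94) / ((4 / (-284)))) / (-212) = 71 / 19928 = 0.00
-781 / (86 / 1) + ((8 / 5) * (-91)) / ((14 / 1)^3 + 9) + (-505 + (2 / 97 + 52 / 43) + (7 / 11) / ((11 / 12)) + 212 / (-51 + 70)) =-132272143506729 / 263988721370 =-501.05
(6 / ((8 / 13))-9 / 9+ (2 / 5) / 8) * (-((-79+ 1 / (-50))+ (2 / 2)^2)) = 85822 / 125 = 686.58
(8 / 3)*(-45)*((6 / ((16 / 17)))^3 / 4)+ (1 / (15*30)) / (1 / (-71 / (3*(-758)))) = -509031626581 / 65491200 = -7772.52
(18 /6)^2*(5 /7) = 45 /7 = 6.43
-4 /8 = -1 /2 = -0.50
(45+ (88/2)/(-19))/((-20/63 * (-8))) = 51093/3040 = 16.81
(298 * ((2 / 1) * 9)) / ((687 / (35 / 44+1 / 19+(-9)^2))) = 30585975 / 47861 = 639.06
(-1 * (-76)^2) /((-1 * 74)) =2888 /37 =78.05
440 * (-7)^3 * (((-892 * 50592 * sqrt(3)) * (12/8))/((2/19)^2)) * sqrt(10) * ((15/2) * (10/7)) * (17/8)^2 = 44608031724044250 * sqrt(30) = 244328252211651010.06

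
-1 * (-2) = 2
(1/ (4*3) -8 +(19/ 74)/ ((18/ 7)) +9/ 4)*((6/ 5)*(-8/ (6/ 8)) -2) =1483/ 18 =82.39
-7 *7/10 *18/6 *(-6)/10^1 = 441/50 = 8.82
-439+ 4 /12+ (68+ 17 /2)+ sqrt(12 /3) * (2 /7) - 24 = -16195 /42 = -385.60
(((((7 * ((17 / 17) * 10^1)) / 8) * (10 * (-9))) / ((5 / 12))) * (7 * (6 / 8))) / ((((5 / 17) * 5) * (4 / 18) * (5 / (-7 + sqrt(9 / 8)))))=4250799 / 100 -1821771 * sqrt(2) / 400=36067.06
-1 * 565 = -565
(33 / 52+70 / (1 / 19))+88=73769 / 52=1418.63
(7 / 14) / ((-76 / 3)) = -3 / 152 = -0.02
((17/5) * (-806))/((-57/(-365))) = -1000246/57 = -17548.18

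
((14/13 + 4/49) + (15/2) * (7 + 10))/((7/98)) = 163911/91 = 1801.22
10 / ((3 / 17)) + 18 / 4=367 / 6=61.17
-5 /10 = -1 /2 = -0.50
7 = 7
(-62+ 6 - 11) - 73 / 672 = -45097 / 672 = -67.11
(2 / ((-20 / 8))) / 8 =-1 / 10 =-0.10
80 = 80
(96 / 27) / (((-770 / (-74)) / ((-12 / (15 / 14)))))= -9472 / 2475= -3.83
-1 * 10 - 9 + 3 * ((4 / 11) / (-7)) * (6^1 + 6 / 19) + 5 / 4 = -109633 / 5852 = -18.73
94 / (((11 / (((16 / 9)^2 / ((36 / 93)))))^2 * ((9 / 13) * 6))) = 2405052416 / 192913083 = 12.47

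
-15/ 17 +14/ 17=-1/ 17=-0.06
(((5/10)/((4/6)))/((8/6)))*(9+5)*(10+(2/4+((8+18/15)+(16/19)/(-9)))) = 234689/1520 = 154.40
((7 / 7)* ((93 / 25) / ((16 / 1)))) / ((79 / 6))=279 / 15800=0.02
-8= -8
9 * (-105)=-945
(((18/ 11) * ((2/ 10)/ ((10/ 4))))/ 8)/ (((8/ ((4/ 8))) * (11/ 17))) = 153/ 96800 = 0.00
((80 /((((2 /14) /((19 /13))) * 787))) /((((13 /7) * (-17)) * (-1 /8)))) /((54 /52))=1191680 /4696029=0.25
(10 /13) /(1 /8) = 80 /13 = 6.15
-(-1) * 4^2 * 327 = 5232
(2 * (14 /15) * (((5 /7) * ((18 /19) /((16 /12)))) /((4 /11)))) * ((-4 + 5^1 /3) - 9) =-561 /19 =-29.53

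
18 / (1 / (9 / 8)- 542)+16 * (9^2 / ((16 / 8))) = 1577799 / 2435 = 647.97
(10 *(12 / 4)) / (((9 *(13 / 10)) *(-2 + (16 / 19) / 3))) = -950 / 637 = -1.49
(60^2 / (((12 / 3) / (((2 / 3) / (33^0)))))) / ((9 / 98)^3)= 774643.62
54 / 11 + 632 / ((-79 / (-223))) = 19678 / 11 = 1788.91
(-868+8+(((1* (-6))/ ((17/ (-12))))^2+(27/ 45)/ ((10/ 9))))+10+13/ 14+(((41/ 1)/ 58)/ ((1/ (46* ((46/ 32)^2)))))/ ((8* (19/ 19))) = -2469667008559/ 3003750400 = -822.19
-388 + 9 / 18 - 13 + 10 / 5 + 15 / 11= -8737 / 22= -397.14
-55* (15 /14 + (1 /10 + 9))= -3916 /7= -559.43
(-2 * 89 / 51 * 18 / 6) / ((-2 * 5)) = 89 / 85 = 1.05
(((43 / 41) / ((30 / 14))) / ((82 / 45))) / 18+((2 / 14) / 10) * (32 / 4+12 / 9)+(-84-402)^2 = 23822743513 / 100860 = 236196.15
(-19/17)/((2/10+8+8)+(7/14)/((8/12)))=-0.07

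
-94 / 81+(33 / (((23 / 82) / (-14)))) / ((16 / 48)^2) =-27619598 / 1863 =-14825.33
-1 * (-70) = 70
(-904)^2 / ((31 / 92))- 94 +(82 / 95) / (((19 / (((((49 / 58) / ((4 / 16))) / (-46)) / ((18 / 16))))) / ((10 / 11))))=2425192.19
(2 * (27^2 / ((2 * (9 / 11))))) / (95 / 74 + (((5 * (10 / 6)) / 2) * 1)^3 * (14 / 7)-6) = 6.37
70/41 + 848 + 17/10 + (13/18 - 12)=1550039/1845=840.13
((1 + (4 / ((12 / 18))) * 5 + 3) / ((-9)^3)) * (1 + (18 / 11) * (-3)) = 1462 / 8019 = 0.18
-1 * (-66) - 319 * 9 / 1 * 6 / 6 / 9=-253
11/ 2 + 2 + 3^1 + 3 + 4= 35/ 2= 17.50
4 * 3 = 12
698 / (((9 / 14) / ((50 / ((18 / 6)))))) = 488600 / 27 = 18096.30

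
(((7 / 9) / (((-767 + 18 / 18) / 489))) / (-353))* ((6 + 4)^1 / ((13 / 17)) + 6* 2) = 185983 / 5272761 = 0.04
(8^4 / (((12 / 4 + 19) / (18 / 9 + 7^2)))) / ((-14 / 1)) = -52224 / 77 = -678.23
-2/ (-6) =1/ 3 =0.33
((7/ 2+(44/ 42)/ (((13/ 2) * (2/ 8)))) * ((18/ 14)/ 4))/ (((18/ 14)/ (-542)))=-613273/ 1092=-561.61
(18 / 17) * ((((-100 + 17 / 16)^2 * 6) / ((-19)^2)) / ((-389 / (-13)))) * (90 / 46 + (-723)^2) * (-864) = -2600011148.56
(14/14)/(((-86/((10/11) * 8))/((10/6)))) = -200/1419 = -0.14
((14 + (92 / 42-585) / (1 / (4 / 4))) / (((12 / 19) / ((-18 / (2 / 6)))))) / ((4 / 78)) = 26553735 / 28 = 948347.68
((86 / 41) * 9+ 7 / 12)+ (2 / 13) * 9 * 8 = 195323 / 6396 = 30.54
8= 8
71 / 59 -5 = -224 / 59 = -3.80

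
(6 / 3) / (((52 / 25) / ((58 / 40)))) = 145 / 104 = 1.39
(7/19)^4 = 2401/130321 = 0.02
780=780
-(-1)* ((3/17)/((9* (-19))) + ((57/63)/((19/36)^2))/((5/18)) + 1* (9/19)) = 12.17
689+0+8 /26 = 8961 /13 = 689.31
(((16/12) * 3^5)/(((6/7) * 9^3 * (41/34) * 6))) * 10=2380/3321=0.72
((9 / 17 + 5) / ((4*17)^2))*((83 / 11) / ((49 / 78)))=152139 / 10592428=0.01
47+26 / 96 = 2269 / 48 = 47.27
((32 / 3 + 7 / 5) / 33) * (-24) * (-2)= 2896 / 165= 17.55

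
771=771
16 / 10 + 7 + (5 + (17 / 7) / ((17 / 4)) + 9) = 811 / 35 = 23.17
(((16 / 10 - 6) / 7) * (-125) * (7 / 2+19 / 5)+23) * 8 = 33408 / 7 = 4772.57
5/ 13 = 0.38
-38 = -38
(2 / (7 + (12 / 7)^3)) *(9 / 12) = 1029 / 8258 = 0.12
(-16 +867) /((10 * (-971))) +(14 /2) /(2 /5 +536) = -485633 /6510555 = -0.07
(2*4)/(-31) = -8/31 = -0.26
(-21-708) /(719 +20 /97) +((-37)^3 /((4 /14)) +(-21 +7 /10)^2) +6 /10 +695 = -1229076327203 /6976300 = -176178.82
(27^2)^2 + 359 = 531800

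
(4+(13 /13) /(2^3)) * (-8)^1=-33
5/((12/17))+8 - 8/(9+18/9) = 1895/132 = 14.36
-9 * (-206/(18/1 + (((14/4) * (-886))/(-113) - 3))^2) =11836863/11500808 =1.03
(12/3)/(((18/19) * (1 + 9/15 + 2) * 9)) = 95/729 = 0.13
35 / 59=0.59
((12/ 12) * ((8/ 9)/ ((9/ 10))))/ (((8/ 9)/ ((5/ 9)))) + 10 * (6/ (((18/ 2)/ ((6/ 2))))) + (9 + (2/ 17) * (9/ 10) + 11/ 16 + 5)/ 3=2814413/ 110160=25.55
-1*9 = -9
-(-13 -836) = 849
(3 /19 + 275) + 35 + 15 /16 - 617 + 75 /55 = -1018385 /3344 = -304.54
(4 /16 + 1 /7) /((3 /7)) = 11 /12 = 0.92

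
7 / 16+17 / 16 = 3 / 2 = 1.50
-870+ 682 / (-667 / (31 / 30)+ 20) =-8445221 / 9695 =-871.09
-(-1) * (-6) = -6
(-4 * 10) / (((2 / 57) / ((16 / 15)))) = -1216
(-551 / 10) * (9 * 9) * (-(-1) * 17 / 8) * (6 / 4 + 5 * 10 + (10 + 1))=-18968175 / 32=-592755.47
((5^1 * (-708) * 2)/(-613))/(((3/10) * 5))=4720/613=7.70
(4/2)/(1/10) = 20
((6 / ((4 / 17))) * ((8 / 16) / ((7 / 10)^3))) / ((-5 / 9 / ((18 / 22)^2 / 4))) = -929475 / 83006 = -11.20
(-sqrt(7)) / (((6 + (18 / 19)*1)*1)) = -0.38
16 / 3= 5.33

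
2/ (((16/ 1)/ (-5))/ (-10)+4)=25/ 54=0.46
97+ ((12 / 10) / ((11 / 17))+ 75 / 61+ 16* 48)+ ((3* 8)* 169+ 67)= 16745087 / 3355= 4991.08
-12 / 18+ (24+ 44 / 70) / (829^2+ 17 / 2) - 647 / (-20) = 18290478881 / 577289580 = 31.68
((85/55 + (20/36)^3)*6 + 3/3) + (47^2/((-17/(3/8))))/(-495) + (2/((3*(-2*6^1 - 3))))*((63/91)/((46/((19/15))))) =30975665911/2717371800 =11.40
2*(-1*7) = -14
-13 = -13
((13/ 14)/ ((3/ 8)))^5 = 380204032/ 4084101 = 93.09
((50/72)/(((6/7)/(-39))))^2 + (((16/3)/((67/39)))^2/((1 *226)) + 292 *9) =9536126267777/2629620288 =3626.43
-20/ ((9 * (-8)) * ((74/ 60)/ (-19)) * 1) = -475/ 111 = -4.28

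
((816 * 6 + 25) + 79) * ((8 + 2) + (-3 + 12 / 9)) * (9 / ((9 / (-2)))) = -250000 / 3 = -83333.33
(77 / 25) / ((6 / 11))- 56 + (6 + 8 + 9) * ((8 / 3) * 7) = 18949 / 50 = 378.98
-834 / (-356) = 2.34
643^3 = 265847707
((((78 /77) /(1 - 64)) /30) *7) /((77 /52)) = -676 /266805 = -0.00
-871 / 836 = -1.04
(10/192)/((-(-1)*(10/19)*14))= 0.01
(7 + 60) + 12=79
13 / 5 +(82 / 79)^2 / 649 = 52688937 / 20252045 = 2.60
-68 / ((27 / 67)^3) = -20451884 / 19683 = -1039.06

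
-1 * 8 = -8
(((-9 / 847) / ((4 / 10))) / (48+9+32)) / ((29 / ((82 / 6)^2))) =-8405 / 4372214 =-0.00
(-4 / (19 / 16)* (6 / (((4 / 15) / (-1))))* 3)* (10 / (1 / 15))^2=97200000 / 19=5115789.47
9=9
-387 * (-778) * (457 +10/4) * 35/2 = 4842215595/2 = 2421107797.50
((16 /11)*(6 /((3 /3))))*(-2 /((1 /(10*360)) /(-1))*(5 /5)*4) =251345.45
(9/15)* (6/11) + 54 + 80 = 7388/55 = 134.33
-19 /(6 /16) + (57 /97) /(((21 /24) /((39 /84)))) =-718010 /14259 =-50.35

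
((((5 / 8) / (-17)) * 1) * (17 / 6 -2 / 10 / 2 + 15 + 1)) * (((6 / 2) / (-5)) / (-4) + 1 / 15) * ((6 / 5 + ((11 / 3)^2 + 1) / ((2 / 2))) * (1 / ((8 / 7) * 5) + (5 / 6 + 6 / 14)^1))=-2852993 / 850500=-3.35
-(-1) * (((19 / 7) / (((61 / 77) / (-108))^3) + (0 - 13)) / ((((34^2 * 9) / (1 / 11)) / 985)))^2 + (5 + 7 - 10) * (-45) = 2364134047337588939902490211985 / 674784452253388782096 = 3503539596.15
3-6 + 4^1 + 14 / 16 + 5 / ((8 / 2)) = 25 / 8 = 3.12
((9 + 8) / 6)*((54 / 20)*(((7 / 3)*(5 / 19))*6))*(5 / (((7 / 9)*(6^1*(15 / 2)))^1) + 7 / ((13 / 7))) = 110.26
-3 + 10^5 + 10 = 100007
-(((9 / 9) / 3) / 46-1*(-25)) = -3451 / 138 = -25.01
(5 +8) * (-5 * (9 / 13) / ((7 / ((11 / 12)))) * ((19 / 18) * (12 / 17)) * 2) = -1045 / 119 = -8.78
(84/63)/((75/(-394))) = -1576/225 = -7.00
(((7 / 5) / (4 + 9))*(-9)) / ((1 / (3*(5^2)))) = -945 / 13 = -72.69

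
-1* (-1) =1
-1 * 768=-768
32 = 32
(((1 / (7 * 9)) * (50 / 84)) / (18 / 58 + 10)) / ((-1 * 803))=-725 / 635296662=-0.00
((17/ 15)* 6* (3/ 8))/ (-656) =-51/ 13120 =-0.00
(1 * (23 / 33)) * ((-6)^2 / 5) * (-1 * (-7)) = 1932 / 55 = 35.13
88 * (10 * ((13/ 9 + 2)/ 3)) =27280/ 27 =1010.37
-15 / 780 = -1 / 52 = -0.02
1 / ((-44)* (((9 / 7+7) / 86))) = -301 / 1276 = -0.24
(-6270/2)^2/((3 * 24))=1092025/8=136503.12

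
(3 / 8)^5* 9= 2187 / 32768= 0.07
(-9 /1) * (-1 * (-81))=-729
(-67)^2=4489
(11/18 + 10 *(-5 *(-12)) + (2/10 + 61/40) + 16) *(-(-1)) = 222601/360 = 618.34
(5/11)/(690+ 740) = 1/3146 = 0.00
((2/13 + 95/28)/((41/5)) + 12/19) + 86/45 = 37963801/12760020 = 2.98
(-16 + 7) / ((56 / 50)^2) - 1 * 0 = -5625 / 784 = -7.17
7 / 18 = 0.39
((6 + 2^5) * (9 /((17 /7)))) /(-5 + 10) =28.16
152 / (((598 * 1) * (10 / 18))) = 684 / 1495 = 0.46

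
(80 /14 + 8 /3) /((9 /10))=9.31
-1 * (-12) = 12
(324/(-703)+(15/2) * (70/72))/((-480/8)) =-115249/1012320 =-0.11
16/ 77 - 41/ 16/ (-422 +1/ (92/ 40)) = 2554787/ 11945472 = 0.21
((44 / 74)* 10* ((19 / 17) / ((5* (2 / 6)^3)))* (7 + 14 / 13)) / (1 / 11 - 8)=-8690220 / 237133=-36.65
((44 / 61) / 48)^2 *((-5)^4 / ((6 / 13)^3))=166148125 / 115737984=1.44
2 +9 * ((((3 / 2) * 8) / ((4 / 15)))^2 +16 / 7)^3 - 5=25720624527810 / 343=74987243521.31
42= 42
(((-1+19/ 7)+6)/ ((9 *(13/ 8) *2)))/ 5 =24/ 455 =0.05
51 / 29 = 1.76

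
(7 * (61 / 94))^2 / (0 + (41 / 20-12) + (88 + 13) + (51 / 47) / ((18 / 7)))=2734935 / 12123697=0.23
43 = 43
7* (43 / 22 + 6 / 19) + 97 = 47189 / 418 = 112.89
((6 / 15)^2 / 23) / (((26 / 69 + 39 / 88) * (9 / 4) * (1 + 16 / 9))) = 4224 / 3111875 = 0.00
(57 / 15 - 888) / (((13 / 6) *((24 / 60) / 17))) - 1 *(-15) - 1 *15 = -225471 / 13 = -17343.92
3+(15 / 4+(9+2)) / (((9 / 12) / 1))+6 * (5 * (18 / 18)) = 158 / 3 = 52.67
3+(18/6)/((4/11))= 45/4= 11.25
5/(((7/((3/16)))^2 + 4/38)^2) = 146205/56812629316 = 0.00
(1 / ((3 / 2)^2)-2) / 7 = -2 / 9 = -0.22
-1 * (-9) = 9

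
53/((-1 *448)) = -53/448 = -0.12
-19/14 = -1.36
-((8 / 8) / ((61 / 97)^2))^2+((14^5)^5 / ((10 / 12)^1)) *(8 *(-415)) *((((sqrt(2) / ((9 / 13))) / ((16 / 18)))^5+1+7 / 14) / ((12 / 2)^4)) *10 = -1692800591997914282105760826695680 *sqrt(2) / 27 - 258564161346486029364684837265468138889 / 124612569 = -90740928013886511017704510000000.00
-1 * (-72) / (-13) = -72 / 13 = -5.54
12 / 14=6 / 7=0.86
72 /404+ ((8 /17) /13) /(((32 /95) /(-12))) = -24807 /22321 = -1.11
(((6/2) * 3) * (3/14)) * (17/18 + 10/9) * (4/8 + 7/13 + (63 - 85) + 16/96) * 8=-60014/91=-659.49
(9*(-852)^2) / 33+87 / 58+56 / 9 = 39200345 / 198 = 197981.54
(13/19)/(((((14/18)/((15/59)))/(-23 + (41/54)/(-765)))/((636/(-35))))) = 68912402/737205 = 93.48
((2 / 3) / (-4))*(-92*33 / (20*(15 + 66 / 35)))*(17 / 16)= 30107 / 18912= 1.59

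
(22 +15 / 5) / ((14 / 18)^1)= 225 / 7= 32.14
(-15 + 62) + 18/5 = 253/5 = 50.60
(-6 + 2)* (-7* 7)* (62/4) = 3038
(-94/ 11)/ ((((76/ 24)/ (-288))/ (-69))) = -53625.88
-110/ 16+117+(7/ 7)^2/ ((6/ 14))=2699/ 24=112.46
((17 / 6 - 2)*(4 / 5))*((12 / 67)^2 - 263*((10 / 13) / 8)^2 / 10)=-5124283 / 36414768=-0.14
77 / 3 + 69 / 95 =7522 / 285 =26.39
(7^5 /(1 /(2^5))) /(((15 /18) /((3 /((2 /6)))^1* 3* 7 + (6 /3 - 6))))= 119396928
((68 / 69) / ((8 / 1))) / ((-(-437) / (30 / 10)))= 17 / 20102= 0.00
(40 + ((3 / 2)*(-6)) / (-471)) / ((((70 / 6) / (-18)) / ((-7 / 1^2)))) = 339282 / 785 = 432.21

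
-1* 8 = -8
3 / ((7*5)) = 3 / 35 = 0.09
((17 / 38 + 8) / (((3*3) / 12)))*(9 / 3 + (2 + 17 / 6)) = 5029 / 57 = 88.23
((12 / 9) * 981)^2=1710864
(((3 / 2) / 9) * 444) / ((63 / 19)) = 1406 / 63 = 22.32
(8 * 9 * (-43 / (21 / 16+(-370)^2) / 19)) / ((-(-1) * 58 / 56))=-0.00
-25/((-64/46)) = 575/32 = 17.97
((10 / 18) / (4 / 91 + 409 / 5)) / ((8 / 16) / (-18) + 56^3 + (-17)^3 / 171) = 172900 / 4472466200847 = 0.00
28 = 28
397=397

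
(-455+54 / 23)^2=108388921 / 529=204893.99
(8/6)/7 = 4/21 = 0.19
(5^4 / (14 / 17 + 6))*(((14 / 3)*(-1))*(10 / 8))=-371875 / 696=-534.30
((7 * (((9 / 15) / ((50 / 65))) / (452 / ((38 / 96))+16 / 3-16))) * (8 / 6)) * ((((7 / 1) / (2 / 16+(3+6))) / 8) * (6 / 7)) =1197 / 2263000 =0.00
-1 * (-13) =13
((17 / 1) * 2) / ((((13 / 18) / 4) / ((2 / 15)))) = 25.11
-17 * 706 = -12002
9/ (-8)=-9/ 8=-1.12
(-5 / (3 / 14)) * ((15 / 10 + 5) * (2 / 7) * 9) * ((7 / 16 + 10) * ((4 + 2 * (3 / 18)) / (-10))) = 28223 / 16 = 1763.94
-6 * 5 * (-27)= 810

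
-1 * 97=-97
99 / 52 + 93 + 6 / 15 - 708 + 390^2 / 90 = 280099 / 260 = 1077.30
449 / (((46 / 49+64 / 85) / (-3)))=-5610255 / 7046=-796.23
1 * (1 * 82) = 82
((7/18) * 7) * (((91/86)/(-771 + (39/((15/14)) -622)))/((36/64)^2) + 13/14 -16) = -4985730239/121500972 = -41.03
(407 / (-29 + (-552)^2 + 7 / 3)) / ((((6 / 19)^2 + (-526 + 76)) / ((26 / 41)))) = -1910051 / 1014419220528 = -0.00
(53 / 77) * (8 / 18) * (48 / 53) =64 / 231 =0.28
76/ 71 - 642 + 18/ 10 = -226891/ 355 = -639.13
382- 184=198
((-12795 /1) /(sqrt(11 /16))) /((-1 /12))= 614160 * sqrt(11) /11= 185176.21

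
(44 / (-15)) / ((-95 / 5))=44 / 285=0.15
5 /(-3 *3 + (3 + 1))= -1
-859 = -859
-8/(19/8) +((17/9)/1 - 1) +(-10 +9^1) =-595/171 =-3.48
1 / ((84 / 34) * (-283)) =-17 / 11886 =-0.00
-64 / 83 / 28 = -16 / 581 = -0.03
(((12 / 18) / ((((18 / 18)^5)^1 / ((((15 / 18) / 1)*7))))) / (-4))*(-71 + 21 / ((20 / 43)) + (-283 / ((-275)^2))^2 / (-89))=25.13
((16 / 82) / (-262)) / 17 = -4 / 91307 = -0.00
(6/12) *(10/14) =5/14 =0.36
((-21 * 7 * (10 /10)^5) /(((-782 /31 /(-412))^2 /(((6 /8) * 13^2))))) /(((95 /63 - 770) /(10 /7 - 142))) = -909132.72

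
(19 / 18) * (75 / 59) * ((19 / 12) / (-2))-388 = -3305473 / 8496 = -389.06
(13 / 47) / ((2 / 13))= 169 / 94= 1.80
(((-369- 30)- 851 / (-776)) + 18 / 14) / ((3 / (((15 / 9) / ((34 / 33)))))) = -6970205 / 32592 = -213.86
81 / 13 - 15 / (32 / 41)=-5403 / 416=-12.99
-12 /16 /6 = -1 /8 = -0.12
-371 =-371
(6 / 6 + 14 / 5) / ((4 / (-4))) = -19 / 5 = -3.80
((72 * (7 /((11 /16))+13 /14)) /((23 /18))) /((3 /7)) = 369576 /253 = 1460.77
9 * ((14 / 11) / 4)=63 / 22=2.86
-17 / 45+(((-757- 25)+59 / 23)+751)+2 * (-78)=-191281 / 1035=-184.81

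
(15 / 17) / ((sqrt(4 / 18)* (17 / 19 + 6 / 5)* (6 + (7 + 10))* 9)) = 475* sqrt(2) / 155618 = 0.00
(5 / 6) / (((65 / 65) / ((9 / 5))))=3 / 2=1.50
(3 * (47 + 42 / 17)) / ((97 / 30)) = 75690 / 1649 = 45.90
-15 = -15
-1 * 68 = -68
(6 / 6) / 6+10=61 / 6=10.17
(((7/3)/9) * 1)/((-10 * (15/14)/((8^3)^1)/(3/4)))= -6272/675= -9.29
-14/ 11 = -1.27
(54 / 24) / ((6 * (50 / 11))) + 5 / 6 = 1099 / 1200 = 0.92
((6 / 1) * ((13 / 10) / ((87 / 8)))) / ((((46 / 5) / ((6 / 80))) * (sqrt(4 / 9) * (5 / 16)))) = 0.03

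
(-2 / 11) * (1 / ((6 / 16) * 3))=-16 / 99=-0.16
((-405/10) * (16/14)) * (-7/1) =324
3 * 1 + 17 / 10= 47 / 10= 4.70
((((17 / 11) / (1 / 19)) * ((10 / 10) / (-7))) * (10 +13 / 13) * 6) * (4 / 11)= -100.68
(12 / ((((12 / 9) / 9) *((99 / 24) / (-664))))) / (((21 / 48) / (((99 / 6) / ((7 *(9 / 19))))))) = -7266816 / 49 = -148302.37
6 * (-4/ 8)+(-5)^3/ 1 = -128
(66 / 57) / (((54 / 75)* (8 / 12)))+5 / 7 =2495 / 798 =3.13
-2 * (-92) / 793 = 184 / 793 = 0.23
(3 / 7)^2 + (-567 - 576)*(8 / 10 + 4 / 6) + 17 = -406508 / 245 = -1659.22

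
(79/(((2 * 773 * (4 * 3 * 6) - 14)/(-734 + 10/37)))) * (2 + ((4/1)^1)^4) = -25151388/187183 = -134.37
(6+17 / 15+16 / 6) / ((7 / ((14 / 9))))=98 / 45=2.18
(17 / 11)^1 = 17 / 11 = 1.55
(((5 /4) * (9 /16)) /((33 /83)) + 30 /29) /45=3815 /61248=0.06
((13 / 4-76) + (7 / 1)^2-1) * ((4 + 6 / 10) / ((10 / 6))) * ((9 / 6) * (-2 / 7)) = 20493 / 700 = 29.28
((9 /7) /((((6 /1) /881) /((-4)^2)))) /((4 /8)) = 42288 /7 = 6041.14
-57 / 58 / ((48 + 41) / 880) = -25080 / 2581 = -9.72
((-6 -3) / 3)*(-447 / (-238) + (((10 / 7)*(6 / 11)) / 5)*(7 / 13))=-5.89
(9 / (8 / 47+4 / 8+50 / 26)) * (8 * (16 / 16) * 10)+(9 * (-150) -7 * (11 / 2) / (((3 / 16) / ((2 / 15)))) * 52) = -355942766 / 142605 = -2496.00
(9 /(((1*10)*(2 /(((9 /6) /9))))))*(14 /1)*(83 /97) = 1743 /1940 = 0.90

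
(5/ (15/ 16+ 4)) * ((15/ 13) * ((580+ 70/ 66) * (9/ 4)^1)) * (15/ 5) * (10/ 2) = 22914.27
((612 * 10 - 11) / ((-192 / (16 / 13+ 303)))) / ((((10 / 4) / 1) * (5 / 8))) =-4832219 / 780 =-6195.15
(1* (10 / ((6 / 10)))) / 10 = 5 / 3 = 1.67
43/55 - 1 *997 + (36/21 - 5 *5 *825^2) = -6551398509/385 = -17016619.50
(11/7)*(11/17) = 121/119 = 1.02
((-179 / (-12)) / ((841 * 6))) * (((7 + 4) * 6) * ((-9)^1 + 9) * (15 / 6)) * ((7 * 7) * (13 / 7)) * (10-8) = 0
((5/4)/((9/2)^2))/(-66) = -5/5346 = -0.00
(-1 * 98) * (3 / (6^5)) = -49 / 1296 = -0.04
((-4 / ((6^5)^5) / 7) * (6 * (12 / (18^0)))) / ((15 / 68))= -17 / 2591302294394634240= -0.00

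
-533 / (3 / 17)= -9061 / 3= -3020.33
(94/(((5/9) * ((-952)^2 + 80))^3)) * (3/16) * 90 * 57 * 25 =1952991/110314580728004608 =0.00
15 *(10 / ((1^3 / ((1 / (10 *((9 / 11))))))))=55 / 3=18.33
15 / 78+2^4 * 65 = 27045 / 26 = 1040.19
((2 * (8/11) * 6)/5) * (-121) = -1056/5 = -211.20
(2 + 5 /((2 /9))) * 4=98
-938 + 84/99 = -937.15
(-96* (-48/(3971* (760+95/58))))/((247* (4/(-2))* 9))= -14848/43328474475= -0.00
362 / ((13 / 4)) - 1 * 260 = -1932 / 13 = -148.62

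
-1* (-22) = 22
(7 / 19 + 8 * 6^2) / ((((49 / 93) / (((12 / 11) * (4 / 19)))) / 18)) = 440248608 / 194579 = 2262.57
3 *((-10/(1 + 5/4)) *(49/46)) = -980/69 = -14.20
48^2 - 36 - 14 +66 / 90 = 33821 / 15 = 2254.73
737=737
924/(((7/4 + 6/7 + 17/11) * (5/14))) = 3984288/6395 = 623.03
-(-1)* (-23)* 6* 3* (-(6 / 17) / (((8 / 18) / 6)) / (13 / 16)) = 536544 / 221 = 2427.80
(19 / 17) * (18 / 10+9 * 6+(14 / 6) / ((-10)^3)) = 3180467 / 51000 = 62.36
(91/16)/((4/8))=91/8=11.38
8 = 8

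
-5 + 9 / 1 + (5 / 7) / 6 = 173 / 42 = 4.12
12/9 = 4/3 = 1.33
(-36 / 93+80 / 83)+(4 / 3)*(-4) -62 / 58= -1304053 / 223851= -5.83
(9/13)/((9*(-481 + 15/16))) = -16/99853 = -0.00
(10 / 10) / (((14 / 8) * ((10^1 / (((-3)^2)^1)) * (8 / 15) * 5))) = 27 / 140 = 0.19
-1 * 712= -712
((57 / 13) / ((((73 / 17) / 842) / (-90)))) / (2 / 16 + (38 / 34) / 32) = -13315455360 / 27521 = -483828.91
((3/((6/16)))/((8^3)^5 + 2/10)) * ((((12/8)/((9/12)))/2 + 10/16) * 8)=40/13532450803397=0.00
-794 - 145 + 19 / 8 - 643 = -12637 / 8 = -1579.62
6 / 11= 0.55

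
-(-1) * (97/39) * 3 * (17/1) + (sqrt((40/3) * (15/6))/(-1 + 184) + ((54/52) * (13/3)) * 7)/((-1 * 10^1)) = 32161/260 -sqrt(3)/549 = 123.69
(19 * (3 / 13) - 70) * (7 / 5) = -5971 / 65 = -91.86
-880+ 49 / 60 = -52751 / 60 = -879.18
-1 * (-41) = 41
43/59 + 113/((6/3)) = 6753/118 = 57.23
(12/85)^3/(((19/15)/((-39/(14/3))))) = -303264/16335725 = -0.02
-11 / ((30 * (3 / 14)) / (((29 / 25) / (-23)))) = 2233 / 25875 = 0.09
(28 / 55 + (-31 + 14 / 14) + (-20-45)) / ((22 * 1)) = -5197 / 1210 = -4.30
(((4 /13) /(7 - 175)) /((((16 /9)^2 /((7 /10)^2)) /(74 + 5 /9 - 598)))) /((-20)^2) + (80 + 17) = 25825378931 /266240000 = 97.00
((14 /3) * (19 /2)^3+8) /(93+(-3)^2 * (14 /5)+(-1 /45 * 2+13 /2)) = 721635 /22438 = 32.16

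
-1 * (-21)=21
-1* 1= -1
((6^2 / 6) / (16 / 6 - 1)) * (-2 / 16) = -9 / 20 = -0.45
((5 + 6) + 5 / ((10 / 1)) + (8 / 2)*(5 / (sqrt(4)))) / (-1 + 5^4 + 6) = 43 / 1260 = 0.03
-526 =-526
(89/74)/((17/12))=0.85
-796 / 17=-46.82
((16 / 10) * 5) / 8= 1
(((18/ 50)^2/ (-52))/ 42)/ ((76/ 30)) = -81/ 3458000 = -0.00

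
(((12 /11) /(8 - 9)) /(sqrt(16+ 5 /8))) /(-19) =24 * sqrt(266) /27797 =0.01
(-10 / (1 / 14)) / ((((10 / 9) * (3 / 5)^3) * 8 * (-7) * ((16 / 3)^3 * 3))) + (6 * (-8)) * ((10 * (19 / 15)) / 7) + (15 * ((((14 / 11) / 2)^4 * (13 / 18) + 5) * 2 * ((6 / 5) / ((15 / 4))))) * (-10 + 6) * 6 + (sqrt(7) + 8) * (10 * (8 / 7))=-1144.46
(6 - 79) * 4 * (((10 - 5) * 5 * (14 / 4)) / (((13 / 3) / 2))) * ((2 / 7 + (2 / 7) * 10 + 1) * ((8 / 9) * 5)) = -217128.21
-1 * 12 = -12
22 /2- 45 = -34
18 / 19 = 0.95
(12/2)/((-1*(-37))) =6/37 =0.16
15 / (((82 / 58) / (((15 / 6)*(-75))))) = -163125 / 82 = -1989.33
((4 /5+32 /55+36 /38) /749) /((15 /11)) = 2434 /1067325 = 0.00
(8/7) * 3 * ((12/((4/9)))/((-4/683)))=-110646/7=-15806.57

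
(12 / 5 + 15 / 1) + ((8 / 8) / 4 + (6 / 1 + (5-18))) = 213 / 20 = 10.65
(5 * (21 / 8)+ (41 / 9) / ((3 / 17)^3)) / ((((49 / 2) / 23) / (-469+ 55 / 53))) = -466904061317 / 1262142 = -369929.90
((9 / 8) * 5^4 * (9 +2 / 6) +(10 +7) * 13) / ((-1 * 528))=-13567 / 1056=-12.85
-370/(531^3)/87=-370/13025752317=-0.00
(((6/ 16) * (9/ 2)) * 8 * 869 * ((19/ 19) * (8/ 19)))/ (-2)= -46926/ 19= -2469.79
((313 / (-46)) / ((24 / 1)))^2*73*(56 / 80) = 50062159 / 12188160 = 4.11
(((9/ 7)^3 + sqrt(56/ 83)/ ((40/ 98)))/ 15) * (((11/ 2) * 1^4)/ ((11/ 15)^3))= 2205 * sqrt(1162)/ 40172 + 164025/ 83006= 3.85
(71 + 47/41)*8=23664/41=577.17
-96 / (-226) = 48 / 113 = 0.42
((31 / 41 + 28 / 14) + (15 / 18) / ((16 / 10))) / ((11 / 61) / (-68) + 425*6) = 6687613 / 5204075388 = 0.00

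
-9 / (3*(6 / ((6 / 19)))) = -3 / 19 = -0.16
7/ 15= 0.47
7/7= 1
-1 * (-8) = 8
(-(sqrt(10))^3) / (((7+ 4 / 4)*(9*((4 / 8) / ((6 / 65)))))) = -sqrt(10) / 39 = -0.08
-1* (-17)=17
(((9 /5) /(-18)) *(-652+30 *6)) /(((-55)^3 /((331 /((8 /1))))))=-19529 /1663750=-0.01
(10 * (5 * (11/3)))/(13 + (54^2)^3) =550/74384733927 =0.00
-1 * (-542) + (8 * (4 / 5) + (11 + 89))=3242 / 5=648.40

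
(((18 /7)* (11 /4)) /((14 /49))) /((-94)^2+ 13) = 99 /35396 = 0.00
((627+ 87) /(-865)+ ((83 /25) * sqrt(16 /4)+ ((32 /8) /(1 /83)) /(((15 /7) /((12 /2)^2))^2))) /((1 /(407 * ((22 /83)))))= 3628998572056 /358975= 10109335.11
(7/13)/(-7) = -1/13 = -0.08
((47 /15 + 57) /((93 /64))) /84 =14432 /29295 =0.49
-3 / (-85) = 3 / 85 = 0.04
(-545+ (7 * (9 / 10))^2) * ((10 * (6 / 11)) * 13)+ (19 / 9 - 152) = -17810576 / 495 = -35980.96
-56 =-56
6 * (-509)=-3054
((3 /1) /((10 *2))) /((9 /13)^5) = 371293 /393660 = 0.94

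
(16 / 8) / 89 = 2 / 89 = 0.02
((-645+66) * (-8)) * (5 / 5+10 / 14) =55584 / 7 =7940.57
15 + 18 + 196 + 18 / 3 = 235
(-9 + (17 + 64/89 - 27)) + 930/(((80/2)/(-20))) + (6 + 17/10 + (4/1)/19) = -8038513/16910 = -475.37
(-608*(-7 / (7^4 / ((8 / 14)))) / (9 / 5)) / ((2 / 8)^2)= 194560 / 21609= 9.00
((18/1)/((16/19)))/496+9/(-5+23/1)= 2155/3968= 0.54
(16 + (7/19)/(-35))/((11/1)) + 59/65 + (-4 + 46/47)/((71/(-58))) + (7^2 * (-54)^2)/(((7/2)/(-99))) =-2580522984594/638495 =-4041571.17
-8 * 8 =-64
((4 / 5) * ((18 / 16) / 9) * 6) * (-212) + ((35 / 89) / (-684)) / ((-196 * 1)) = -1084079783 / 8522640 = -127.20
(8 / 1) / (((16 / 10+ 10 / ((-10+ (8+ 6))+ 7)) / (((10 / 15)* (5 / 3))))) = 2200 / 621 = 3.54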